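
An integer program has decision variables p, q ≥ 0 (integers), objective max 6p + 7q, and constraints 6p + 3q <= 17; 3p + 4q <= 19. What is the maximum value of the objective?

Relaxing integrality, the LP optimum is 33.80 at (p,q) = (0.733, 4.2), which is not an integer point.
(p,q)=(0,4): 6·0+3·4=12≤17, 3·0+4·4=16≤19, objective 28.
(p,q)=(1,3): 6·1+3·3=15≤17, 3·1+4·3=15≤19, objective 27.
(p,q)=(0,3): 6·0+3·3=9≤17, 3·0+4·3=12≤19, objective 21.
Maximum is 28 at (p,q)=(0,4).

28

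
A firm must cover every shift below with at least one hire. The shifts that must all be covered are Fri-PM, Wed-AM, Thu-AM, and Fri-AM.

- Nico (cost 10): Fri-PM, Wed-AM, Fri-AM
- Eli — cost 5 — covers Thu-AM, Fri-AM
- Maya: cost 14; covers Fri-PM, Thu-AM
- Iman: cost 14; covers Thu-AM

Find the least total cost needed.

15

Choose Nico and Eli: together they cover Fri-PM, Wed-AM, Thu-AM, Fri-AM — every shift.
Total cost: 10 + 5 = 15.
No cover costs less than 15.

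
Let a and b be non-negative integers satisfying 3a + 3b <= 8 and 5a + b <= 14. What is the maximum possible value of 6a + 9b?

Relaxing integrality, the LP optimum is 24.00 at (a,b) = (0, 2.67), which is not an integer point.
(a,b)=(0,2): 3·0+3·2=6≤8, 5·0+1·2=2≤14, objective 18.
(a,b)=(1,1): 3·1+3·1=6≤8, 5·1+1·1=6≤14, objective 15.
No feasible integer point exceeds 18.

18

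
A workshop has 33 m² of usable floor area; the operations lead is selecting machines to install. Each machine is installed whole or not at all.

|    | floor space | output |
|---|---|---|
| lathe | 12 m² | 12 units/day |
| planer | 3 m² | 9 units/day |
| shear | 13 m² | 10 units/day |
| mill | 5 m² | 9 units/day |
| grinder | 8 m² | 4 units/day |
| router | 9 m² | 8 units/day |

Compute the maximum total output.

lathe + planer + mill + router: floor space 12 + 3 + 5 + 9 = 29 ≤ 33, output 12 + 9 + 9 + 8 = 38.
lathe + planer + shear + mill: floor space 12 + 3 + 13 + 5 = 33 ≤ 33, output 12 + 9 + 10 + 9 = 40.
Best is lathe, planer, shear, and mill with total output 40.

40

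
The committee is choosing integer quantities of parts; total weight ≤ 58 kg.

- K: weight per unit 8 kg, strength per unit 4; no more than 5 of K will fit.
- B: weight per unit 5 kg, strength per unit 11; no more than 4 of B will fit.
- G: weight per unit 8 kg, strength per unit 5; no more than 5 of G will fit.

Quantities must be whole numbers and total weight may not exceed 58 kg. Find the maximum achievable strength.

This is a bounded integer knapsack.
1×K, 4×B, and 3×G: weight 52 ≤ 58, strength 1·4 + 4·11 + 3·5 = 63.
4×B and 4×G: weight 52 ≤ 58, strength 4·11 + 4·5 = 64.
Best is 64.

64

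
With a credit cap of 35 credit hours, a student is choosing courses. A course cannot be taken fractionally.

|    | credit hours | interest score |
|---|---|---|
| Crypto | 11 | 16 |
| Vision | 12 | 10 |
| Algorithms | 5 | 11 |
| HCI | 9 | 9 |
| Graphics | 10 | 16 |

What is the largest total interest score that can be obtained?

52

This is an integer program with binary decision variables.
Take Crypto, Algorithms, HCI, and Graphics: credit hours 11 + 5 + 9 + 10 = 35 ≤ 35, interest score 16 + 11 + 9 + 16 = 52.
No other feasible combination does better.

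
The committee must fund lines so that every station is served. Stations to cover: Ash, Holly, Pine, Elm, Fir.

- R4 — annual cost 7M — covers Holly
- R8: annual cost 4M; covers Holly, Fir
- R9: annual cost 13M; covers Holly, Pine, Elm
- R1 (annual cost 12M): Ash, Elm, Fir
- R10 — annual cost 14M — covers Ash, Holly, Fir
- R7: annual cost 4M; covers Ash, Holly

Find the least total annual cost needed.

21

Choose R8, R9, and R7: together they cover Ash, Holly, Pine, Elm, Fir — every station.
Total annual cost: 4 + 13 + 4 = 21.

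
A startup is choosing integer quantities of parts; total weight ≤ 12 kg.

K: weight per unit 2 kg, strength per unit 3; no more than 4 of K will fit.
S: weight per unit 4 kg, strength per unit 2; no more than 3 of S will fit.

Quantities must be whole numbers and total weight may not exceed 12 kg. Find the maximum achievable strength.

This is a bounded integer knapsack.
K has the best ratio (3/2); taking only K gives at most 4×3 = 12 (stopped by the supply cap of 4).
Mixing does better — 4×K and 1×S: weight 12 ≤ 12, strength 4·3 + 1·2 = 14.

14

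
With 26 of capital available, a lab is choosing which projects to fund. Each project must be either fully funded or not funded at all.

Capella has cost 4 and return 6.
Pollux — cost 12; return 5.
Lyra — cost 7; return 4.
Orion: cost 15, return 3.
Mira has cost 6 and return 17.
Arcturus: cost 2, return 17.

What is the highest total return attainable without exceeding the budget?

Capella + Pollux + Mira + Arcturus: cost 4 + 12 + 6 + 2 = 24 ≤ 26, return 6 + 5 + 17 + 17 = 45.
Capella + Lyra + Mira + Arcturus: cost 4 + 7 + 6 + 2 = 19 ≤ 26, return 6 + 4 + 17 + 17 = 44.
Capella + Mira + Arcturus: cost 4 + 6 + 2 = 12 ≤ 26, return 6 + 17 + 17 = 40.
Best is Capella, Pollux, Mira, and Arcturus with total return 45.

45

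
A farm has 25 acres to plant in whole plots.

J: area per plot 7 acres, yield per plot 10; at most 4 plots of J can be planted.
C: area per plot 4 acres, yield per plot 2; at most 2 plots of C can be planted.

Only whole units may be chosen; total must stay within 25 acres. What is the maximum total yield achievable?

J has the best ratio (10/7); taking only J gives at most 3×10 = 30 (stopped by the area limit).
Mixing does better — 3×J and 1×C: area 25 ≤ 25, yield 3·10 + 1·2 = 32.

32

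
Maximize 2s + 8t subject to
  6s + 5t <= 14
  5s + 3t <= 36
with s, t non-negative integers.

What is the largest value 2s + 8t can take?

16

The continuous relaxation peaks at (0, 2.8) with value 22.40; rounding to a feasible lattice point costs some objective.
(s,t)=(0,2): 6·0+5·2=10≤14, 5·0+3·2=6≤36, objective 16.
(s,t)=(1,1): 6·1+5·1=11≤14, 5·1+3·1=8≤36, objective 10.
(s,t)=(0,1): 6·0+5·1=5≤14, 5·0+3·1=3≤36, objective 8.
No feasible integer point exceeds 16.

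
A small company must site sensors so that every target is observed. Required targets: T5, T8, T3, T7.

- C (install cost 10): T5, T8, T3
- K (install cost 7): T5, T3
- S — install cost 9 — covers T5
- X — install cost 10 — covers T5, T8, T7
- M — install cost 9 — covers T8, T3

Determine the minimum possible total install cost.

This is a weighted set-cover instance.
The greedy cost-per-new-target heuristic would pick C and X for 20, but a cheaper cover exists.
Choose K and X: together they cover T5, T8, T3, T7 — every target.
Total install cost: 7 + 10 = 17.
No cover costs less than 17.

17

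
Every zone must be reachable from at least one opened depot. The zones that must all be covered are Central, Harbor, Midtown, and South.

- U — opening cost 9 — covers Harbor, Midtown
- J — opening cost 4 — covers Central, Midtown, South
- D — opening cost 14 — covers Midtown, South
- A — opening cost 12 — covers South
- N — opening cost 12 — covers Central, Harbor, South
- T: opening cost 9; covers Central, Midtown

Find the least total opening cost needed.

Choose U and J: together they cover Central, Harbor, Midtown, South — every zone.
Total opening cost: 9 + 4 = 13.
No cover costs less than 13.

13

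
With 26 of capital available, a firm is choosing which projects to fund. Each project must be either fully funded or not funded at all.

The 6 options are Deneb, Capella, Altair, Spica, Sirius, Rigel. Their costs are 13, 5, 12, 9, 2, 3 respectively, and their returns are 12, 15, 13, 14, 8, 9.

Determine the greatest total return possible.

Capella + Altair + Sirius + Rigel: cost 5 + 12 + 2 + 3 = 22 ≤ 26, return 15 + 13 + 8 + 9 = 45.
Capella + Spica + Sirius + Rigel: cost 5 + 9 + 2 + 3 = 19 ≤ 26, return 15 + 14 + 8 + 9 = 46.
Best is Capella, Spica, Sirius, and Rigel with total return 46.

46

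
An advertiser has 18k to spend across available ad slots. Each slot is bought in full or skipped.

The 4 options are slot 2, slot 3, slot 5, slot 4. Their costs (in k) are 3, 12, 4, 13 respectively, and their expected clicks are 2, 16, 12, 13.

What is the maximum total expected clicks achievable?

28

This is an integer program with binary decision variables.
Allowing fractional choices, the relaxed optimum would be about 30.0, but ad slots are indivisible.
slot 3 + slot 5: cost 12 + 4 = 16 ≤ 18, expected clicks 16 + 12 = 28.
slot 5 + slot 4: cost 4 + 13 = 17 ≤ 18, expected clicks 12 + 13 = 25.
slot 2 + slot 3: cost 3 + 12 = 15 ≤ 18, expected clicks 2 + 16 = 18.
Best is slot 3 and slot 5 with total expected clicks 28.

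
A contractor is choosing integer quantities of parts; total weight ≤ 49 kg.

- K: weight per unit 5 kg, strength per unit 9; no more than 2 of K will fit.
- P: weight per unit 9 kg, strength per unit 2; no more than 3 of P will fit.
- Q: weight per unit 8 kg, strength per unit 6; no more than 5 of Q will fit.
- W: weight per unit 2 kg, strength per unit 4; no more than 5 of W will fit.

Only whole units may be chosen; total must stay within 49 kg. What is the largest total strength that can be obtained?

56

This is a bounded integer knapsack.
2×K, 4×Q, and 3×W: weight 48 ≤ 49, strength 2·9 + 4·6 + 3·4 = 54.
2×K, 3×Q, and 5×W: weight 44 ≤ 49, strength 2·9 + 3·6 + 5·4 = 56.
Best is 56.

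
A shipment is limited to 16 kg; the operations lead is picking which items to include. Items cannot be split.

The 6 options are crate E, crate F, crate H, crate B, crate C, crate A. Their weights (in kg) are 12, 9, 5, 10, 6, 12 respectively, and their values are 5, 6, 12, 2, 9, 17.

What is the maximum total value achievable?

Take crate H and crate C: weight 5 + 6 = 11 ≤ 16, value 12 + 9 = 21.
No other feasible combination does better.

21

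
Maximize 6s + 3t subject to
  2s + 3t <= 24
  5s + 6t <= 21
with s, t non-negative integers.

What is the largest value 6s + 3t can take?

24

Relaxing integrality, the LP optimum is 25.20 at (s,t) = (4.2, 0), which is not an integer point.
(s,t)=(4,0): 2·4+3·0=8≤24, 5·4+6·0=20≤21, objective 24.
(s,t)=(3,1): 2·3+3·1=9≤24, 5·3+6·1=21≤21, objective 21.
(s,t)=(3,0): 2·3+3·0=6≤24, 5·3+6·0=15≤21, objective 18.
No feasible integer point exceeds 24.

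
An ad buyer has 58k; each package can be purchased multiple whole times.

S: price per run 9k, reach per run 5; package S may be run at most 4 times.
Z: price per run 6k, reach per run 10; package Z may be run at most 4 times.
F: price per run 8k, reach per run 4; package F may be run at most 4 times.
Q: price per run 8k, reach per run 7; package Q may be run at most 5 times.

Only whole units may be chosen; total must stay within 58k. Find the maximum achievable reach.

This is a bounded integer knapsack.
Take 4×Z and 4×Q: price 56 ≤ 58, reach 4·10 + 4·7 = 68.
Z has the best ratio (10/6) and is taken to its limit of 4; remaining capacity is filled optimally with the others.

68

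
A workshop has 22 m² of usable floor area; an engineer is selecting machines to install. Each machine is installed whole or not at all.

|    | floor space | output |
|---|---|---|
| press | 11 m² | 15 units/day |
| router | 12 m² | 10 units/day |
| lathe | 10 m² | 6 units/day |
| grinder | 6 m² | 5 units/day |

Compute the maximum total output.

Take press and lathe: floor space 11 + 10 = 21 ≤ 22, output 15 + 6 = 21.
No other feasible combination does better.

21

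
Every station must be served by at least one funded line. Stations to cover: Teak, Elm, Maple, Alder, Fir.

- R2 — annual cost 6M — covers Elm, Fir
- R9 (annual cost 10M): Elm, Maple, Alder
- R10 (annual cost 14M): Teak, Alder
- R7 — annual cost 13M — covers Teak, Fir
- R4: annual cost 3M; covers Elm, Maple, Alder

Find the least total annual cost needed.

This is an integer covering problem.
Choose R7 and R4: together they cover Teak, Elm, Maple, Alder, Fir — every station.
Total annual cost: 13 + 3 = 16.

16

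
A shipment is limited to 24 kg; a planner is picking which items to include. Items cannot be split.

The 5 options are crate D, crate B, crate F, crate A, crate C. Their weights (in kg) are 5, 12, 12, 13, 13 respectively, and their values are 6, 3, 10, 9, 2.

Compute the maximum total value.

crate D + crate F: weight 5 + 12 = 17 ≤ 24, value 6 + 10 = 16.
crate D + crate A: weight 5 + 13 = 18 ≤ 24, value 6 + 9 = 15.
Best is crate D and crate F with total value 16.

16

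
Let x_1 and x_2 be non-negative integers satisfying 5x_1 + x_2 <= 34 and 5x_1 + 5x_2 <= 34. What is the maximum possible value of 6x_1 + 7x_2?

Relaxing integrality, the LP optimum is 47.60 at (x_1,x_2) = (0, 6.8), which is not an integer point.
(x_1,x_2)=(0,6): 5·0+1·6=6≤34, 5·0+5·6=30≤34, objective 42.
(x_1,x_2)=(1,5): 5·1+1·5=10≤34, 5·1+5·5=30≤34, objective 41.
The best lattice point is (0,6), giving 42.

42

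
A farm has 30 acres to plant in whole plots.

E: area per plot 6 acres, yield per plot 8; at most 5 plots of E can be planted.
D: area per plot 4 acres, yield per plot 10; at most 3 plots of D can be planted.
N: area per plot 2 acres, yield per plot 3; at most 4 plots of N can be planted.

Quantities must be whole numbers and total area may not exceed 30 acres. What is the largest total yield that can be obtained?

55

This is a bounded integer knapsack.
2×E, 3×D, and 3×N: area 30 ≤ 30, yield 2·8 + 3·10 + 3·3 = 55.
3×E and 3×D: area 30 ≤ 30, yield 3·8 + 3·10 = 54.
Best is 55.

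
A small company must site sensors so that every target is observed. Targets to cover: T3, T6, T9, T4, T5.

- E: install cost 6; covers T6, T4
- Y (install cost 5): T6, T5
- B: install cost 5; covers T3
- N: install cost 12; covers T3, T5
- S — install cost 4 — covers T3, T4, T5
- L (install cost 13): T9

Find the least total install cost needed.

Choose Y, S, and L: together they cover T3, T6, T9, T4, T5 — every target.
Total install cost: 5 + 4 + 13 = 22.
No cover costs less than 22.

22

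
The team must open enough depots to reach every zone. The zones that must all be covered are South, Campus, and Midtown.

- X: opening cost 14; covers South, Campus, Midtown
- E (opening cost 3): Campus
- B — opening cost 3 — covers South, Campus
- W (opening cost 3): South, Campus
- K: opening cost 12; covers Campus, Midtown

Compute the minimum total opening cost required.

The greedy cost-per-new-zone heuristic would pick B and K for 15, but a cheaper cover exists.
X alone covers South, Campus, Midtown — every zone.
Total opening cost: 14.
No cover costs less than 14.

14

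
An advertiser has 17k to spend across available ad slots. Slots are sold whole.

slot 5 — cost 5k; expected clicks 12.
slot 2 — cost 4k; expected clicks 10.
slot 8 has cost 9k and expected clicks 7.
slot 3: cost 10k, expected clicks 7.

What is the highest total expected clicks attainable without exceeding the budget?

22

Allowing fractional choices, the relaxed optimum would be about 28.2, but ad slots are indivisible.
slot 5 + slot 8: cost 5 + 9 = 14 ≤ 17, expected clicks 12 + 7 = 19.
slot 5 + slot 2: cost 5 + 4 = 9 ≤ 17, expected clicks 12 + 10 = 22.
slot 5 + slot 3: cost 5 + 10 = 15 ≤ 17, expected clicks 12 + 7 = 19.
Best is slot 5 and slot 2 with total expected clicks 22.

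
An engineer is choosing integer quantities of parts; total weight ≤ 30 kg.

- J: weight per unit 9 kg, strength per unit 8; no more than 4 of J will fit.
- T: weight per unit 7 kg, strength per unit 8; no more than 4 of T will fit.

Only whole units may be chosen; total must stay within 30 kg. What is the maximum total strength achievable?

Take 4×T: weight 28 ≤ 30, strength 4·8 = 32.
T has the best ratio (8/7) and is taken to its limit of 4; remaining capacity is filled optimally with the others.

32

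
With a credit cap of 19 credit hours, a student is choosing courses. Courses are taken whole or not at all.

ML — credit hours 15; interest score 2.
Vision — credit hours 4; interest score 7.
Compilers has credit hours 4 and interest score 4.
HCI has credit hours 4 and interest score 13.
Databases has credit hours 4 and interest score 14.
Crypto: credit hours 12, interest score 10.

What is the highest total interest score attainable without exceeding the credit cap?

Allowing fractional choices, the relaxed optimum would be about 40.5, but courses are indivisible.
Compilers + HCI + Databases: credit hours 4 + 4 + 4 = 12 ≤ 19, interest score 4 + 13 + 14 = 31.
Vision + Compilers + HCI + Databases: credit hours 4 + 4 + 4 + 4 = 16 ≤ 19, interest score 7 + 4 + 13 + 14 = 38.
Vision + HCI + Databases: credit hours 4 + 4 + 4 = 12 ≤ 19, interest score 7 + 13 + 14 = 34.
Best is Vision, Compilers, HCI, and Databases with total interest score 38.

38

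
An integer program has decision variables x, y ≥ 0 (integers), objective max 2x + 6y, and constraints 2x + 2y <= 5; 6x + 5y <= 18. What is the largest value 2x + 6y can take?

12

(x,y)=(0,2) is feasible, giving 12.
(x,y)=(1,1) is feasible, giving 8.
Maximum is 12 at (x,y)=(0,2).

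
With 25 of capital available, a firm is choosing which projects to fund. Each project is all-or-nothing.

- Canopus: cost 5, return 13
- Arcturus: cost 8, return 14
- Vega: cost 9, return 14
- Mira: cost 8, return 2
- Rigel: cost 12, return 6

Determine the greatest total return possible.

41

This is a 0-1 knapsack instance.
Allowing fractional choices, the relaxed optimum would be about 42.5, but projects are indivisible.
Canopus + Arcturus + Vega: cost 5 + 8 + 9 = 22 ≤ 25, return 13 + 14 + 14 = 41.
Canopus + Arcturus + Rigel: cost 5 + 8 + 12 = 25 ≤ 25, return 13 + 14 + 6 = 33.
Arcturus + Vega + Mira: cost 8 + 9 + 8 = 25 ≤ 25, return 14 + 14 + 2 = 30.
Best is Canopus, Arcturus, and Vega with total return 41.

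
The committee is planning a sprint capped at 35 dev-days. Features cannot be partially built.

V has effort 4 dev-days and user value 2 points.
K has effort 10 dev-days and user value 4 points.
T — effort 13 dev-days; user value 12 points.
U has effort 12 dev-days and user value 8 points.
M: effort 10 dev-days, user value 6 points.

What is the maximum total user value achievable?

This is an integer program with binary decision variables.
K + T + U: effort 10 + 13 + 12 = 35 ≤ 35, user value 4 + 12 + 8 = 24.
V + T + U: effort 4 + 13 + 12 = 29 ≤ 35, user value 2 + 12 + 8 = 22.
T + U + M: effort 13 + 12 + 10 = 35 ≤ 35, user value 12 + 8 + 6 = 26.
Best is T, U, and M with total user value 26.

26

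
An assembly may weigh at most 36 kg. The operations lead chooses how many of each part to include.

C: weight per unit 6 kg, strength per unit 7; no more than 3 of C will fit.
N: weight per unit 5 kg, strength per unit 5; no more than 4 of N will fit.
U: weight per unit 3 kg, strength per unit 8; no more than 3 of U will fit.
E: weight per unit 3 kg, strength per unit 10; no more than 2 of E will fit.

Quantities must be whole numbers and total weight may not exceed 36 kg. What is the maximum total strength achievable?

66

3×C, 3×U, and 2×E: weight 33 ≤ 36, strength 3·7 + 3·8 + 2·10 = 65.
1×C, 3×N, 3×U, and 2×E: weight 36 ≤ 36, strength 1·7 + 3·5 + 3·8 + 2·10 = 66.
Best is 66.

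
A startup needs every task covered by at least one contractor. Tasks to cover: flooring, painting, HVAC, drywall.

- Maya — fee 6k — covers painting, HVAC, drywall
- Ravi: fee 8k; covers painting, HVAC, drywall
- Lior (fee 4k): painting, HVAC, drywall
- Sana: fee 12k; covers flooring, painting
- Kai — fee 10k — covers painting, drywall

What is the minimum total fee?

16

Choose Lior and Sana: together they cover flooring, painting, HVAC, drywall — every task.
Total fee: 4 + 12 = 16.
No cover costs less than 16.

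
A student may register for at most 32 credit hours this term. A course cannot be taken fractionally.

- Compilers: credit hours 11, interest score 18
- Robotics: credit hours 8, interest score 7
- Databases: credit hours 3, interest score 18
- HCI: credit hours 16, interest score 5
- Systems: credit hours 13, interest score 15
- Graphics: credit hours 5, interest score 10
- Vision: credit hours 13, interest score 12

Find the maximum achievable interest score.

Compilers + Databases + Systems + Graphics: credit hours 11 + 3 + 13 + 5 = 32 ≤ 32, interest score 18 + 18 + 15 + 10 = 61.
Compilers + Databases + Graphics + Vision: credit hours 11 + 3 + 5 + 13 = 32 ≤ 32, interest score 18 + 18 + 10 + 12 = 58.
Best is Compilers, Databases, Systems, and Graphics with total interest score 61.

61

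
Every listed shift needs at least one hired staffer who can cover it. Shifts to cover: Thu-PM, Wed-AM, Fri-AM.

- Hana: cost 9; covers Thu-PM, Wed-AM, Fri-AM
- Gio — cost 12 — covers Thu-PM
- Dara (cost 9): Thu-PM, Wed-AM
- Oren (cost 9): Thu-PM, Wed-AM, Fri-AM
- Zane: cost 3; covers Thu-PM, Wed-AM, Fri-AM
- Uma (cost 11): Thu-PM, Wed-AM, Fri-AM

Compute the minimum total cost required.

Zane alone covers Thu-PM, Wed-AM, Fri-AM — every shift.
Total cost: 3.
No cover costs less than 3.

3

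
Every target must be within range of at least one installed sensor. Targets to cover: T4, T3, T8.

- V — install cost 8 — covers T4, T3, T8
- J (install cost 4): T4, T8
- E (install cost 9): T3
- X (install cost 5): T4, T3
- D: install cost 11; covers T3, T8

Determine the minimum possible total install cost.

This is an integer covering problem.
The greedy cost-per-new-target heuristic would pick J and X for 9, but a cheaper cover exists.
V alone covers T4, T3, T8 — every target.
Total install cost: 8.
No cover costs less than 8.

8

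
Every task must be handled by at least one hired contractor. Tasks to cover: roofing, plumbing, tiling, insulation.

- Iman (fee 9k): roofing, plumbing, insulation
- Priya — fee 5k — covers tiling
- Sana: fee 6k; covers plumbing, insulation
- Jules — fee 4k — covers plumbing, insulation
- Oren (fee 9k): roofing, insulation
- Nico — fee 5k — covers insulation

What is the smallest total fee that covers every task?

The greedy cost-per-new-task heuristic would pick Jules, Priya, and Iman for 18, but a cheaper cover exists.
Choose Iman and Priya: together they cover roofing, plumbing, tiling, insulation — every task.
Total fee: 9 + 5 = 14.
No cover costs less than 14.

14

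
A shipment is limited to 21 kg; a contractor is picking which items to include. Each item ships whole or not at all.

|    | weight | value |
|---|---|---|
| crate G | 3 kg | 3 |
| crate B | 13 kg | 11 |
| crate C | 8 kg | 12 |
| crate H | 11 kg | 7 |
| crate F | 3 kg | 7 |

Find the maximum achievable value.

crate G + crate C + crate F: weight 3 + 8 + 3 = 14 ≤ 21, value 3 + 12 + 7 = 22.
crate B + crate C: weight 13 + 8 = 21 ≤ 21, value 11 + 12 = 23.
Best is crate B and crate C with total value 23.

23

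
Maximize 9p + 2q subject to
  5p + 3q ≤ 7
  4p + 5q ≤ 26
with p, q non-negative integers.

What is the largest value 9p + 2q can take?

(p,q)=(1,0) is feasible, giving 9.
(p,q)=(0,1) is feasible, giving 2.
No feasible integer point exceeds 9.

9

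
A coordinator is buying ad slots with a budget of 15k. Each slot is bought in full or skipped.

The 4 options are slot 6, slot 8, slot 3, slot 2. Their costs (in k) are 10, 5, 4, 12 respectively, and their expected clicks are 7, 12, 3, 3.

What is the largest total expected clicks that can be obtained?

Treat it as a binary knapsack problem.
Allowing fractional choices, the relaxed optimum would be about 19.2, but ad slots are indivisible.
slot 6 + slot 8: cost 10 + 5 = 15 ≤ 15, expected clicks 7 + 12 = 19.
slot 8: cost 5 ≤ 15, expected clicks 12.
slot 8 + slot 3: cost 5 + 4 = 9 ≤ 15, expected clicks 12 + 3 = 15.
Best is slot 6 and slot 8 with total expected clicks 19.

19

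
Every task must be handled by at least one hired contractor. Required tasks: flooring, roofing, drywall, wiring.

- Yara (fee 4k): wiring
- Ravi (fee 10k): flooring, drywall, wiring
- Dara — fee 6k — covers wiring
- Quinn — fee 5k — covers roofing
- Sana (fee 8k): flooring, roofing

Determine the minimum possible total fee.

15

Choose Ravi and Quinn: together they cover flooring, roofing, drywall, wiring — every task.
Total fee: 10 + 5 = 15.
No cover costs less than 15.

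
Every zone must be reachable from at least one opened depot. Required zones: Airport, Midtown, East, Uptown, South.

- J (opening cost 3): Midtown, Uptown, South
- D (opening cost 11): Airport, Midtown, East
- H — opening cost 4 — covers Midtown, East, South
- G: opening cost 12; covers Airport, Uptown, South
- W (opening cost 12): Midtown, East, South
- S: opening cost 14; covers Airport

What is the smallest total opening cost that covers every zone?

Choose J and D: together they cover Airport, Midtown, East, Uptown, South — every zone.
Total opening cost: 3 + 11 = 14.

14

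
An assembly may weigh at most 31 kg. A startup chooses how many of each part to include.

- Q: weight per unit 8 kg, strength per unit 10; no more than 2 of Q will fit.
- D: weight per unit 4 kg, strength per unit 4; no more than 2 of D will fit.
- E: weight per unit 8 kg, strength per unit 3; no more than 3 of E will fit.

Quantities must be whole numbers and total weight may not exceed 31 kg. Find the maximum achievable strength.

Q has the best ratio (10/8); taking only Q gives at most 2×10 = 20 (stopped by the supply cap of 2).
Mixing does better — 2×Q and 2×D: weight 24 ≤ 31, strength 2·10 + 2·4 = 28.

28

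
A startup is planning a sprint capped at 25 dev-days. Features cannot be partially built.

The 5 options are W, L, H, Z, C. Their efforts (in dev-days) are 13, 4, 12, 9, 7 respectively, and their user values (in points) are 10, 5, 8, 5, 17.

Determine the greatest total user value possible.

Treat it as a binary knapsack problem.
Allowing fractional choices, the relaxed optimum would be about 32.7, but features are indivisible.
W + L + C: effort 13 + 4 + 7 = 24 ≤ 25, user value 10 + 5 + 17 = 32.
L + H + C: effort 4 + 12 + 7 = 23 ≤ 25, user value 5 + 8 + 17 = 30.
W + C: effort 13 + 7 = 20 ≤ 25, user value 10 + 17 = 27.
Best is W, L, and C with total user value 32.

32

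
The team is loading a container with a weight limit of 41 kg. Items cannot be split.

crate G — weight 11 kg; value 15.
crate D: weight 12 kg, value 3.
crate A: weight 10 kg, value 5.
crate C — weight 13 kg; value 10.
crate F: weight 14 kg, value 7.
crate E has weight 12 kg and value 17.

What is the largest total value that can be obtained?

42

Allowing fractional choices, the relaxed optimum would be about 44.5, but items are indivisible.
crate G + crate F + crate E: weight 11 + 14 + 12 = 37 ≤ 41, value 15 + 7 + 17 = 39.
crate G + crate C + crate E: weight 11 + 13 + 12 = 36 ≤ 41, value 15 + 10 + 17 = 42.
Best is crate G, crate C, and crate E with total value 42.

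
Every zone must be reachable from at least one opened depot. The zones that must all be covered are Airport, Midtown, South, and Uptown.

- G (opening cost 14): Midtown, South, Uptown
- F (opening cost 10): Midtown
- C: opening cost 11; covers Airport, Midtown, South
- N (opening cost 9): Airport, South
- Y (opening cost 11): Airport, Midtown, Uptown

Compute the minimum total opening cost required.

20

The greedy cost-per-new-zone heuristic would pick C and Y for 22, but a cheaper cover exists.
Choose N and Y: together they cover Airport, Midtown, South, Uptown — every zone.
Total opening cost: 9 + 11 = 20.
No cover costs less than 20.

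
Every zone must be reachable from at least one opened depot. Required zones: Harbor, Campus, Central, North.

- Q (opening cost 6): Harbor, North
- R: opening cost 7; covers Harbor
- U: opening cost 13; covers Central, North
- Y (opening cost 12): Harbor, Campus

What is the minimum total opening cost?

This is an integer covering problem.
The greedy cost-per-new-zone heuristic would pick Q, Y, and U for 31, but a cheaper cover exists.
Choose U and Y: together they cover Harbor, Campus, Central, North — every zone.
Total opening cost: 13 + 12 = 25.
No cover costs less than 25.

25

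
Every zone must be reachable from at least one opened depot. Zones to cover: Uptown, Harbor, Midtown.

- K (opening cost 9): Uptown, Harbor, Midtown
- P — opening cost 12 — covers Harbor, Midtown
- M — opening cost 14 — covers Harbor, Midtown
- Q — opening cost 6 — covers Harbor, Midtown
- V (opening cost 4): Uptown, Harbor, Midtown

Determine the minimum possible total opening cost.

4

V alone covers Uptown, Harbor, Midtown — every zone.
Total opening cost: 4.
No cover costs less than 4.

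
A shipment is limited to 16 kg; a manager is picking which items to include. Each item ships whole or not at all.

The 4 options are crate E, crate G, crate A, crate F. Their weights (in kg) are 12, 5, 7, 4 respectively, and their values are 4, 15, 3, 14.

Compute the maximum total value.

32

crate G + crate A + crate F: weight 5 + 7 + 4 = 16 ≤ 16, value 15 + 3 + 14 = 32.
crate G + crate F: weight 5 + 4 = 9 ≤ 16, value 15 + 14 = 29.
crate G + crate A: weight 5 + 7 = 12 ≤ 16, value 15 + 3 = 18.
Best is crate G, crate A, and crate F with total value 32.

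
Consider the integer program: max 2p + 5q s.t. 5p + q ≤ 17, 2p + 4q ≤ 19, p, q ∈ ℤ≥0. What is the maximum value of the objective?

22

(p,q)=(1,4): 5·1+1·4=9≤17, 2·1+4·4=18≤19, objective 22.
(p,q)=(0,4): 5·0+1·4=4≤17, 2·0+4·4=16≤19, objective 20.
(p,q)=(2,3): 5·2+1·3=13≤17, 2·2+4·3=16≤19, objective 19.
Maximum is 22 at (p,q)=(1,4).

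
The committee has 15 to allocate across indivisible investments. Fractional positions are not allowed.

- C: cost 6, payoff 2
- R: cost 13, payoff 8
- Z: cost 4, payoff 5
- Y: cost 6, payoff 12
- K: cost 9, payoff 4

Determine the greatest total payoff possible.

This is an integer program with binary decision variables.
Take Z and Y: cost 4 + 6 = 10 ≤ 15, payoff 5 + 12 = 17.
No other feasible combination does better.

17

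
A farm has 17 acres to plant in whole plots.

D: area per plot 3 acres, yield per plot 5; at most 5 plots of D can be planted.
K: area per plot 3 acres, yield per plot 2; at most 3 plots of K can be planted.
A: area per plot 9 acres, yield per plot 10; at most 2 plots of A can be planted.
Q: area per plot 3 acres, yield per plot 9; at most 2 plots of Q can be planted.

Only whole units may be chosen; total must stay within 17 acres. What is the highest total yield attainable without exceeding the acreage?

Q has the best ratio (9/3); taking only Q gives at most 2×9 = 18 (stopped by the supply cap of 2).
Mixing does better — 3×D and 2×Q: area 15 ≤ 17, yield 3·5 + 2·9 = 33.

33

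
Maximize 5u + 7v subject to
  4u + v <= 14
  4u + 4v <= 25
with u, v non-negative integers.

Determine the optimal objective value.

(u,v)=(0,6) is feasible, giving 42.
(u,v)=(1,5) is feasible, giving 40.
(u,v)=(0,5) is feasible, giving 35.
No feasible integer point exceeds 42.

42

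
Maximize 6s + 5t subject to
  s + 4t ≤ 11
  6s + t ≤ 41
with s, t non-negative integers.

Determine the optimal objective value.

Relaxing integrality, the LP optimum is 45.35 at (s,t) = (6.65, 1.09), which is not an integer point.
(s,t)=(6,1): 1·6+4·1=10≤11, 6·6+1·1=37≤41, objective 41.
(s,t)=(6,0): 1·6+4·0=6≤11, 6·6+1·0=36≤41, objective 36.
(s,t)=(5,1): 1·5+4·1=9≤11, 6·5+1·1=31≤41, objective 35.
(s,t)=(5,0): 1·5+4·0=5≤11, 6·5+1·0=30≤41, objective 30.
No feasible integer point exceeds 41.

41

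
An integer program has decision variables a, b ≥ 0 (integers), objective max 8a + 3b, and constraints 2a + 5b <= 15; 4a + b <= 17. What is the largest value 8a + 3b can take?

35

The continuous relaxation peaks at (3.89, 1.44) with value 35.44; rounding to a feasible lattice point costs some objective.
(a,b)=(4,1): 2·4+5·1=13≤15, 4·4+1·1=17≤17, objective 35.
(a,b)=(4,0): 2·4+5·0=8≤15, 4·4+1·0=16≤17, objective 32.
Maximum is 35 at (a,b)=(4,1).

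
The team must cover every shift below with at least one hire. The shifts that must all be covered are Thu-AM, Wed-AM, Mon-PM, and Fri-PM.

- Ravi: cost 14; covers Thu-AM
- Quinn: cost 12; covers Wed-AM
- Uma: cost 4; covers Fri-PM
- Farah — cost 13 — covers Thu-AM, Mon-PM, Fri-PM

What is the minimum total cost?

25

This is an integer covering problem.
The greedy cost-per-new-shift heuristic would pick Uma, Farah, and Quinn for 29, but a cheaper cover exists.
Choose Quinn and Farah: together they cover Thu-AM, Wed-AM, Mon-PM, Fri-PM — every shift.
Total cost: 12 + 13 = 25.
No cover costs less than 25.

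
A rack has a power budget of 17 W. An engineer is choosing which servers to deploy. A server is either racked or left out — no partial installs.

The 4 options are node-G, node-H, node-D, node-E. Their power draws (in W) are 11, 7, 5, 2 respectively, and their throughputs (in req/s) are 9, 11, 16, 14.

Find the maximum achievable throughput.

Allowing fractional choices, the relaxed optimum would be about 43.5, but servers are indivisible.
node-H + node-D + node-E: power draw 7 + 5 + 2 = 14 ≤ 17, throughput 11 + 16 + 14 = 41.
node-D + node-E: power draw 5 + 2 = 7 ≤ 17, throughput 16 + 14 = 30.
Best is node-H, node-D, and node-E with total throughput 41.

41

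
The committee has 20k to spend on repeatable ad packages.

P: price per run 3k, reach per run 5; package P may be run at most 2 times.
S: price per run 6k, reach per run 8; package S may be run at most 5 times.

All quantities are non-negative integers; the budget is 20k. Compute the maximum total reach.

26

Take 2×P and 2×S: price 18 ≤ 20, reach 2·5 + 2·8 = 26.
P has the best ratio (5/3) and is taken to its limit of 2; remaining capacity is filled optimally with the others.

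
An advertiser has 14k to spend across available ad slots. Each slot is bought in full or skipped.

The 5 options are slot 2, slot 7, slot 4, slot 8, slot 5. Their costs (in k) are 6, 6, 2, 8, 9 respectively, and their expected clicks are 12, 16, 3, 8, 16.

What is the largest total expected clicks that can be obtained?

This is a 0-1 knapsack instance.
Allowing fractional choices, the relaxed optimum would be about 31.6, but ad slots are indivisible.
slot 2 + slot 7: cost 6 + 6 = 12 ≤ 14, expected clicks 12 + 16 = 28.
slot 2 + slot 7 + slot 4: cost 6 + 6 + 2 = 14 ≤ 14, expected clicks 12 + 16 + 3 = 31.
Best is slot 2, slot 7, and slot 4 with total expected clicks 31.

31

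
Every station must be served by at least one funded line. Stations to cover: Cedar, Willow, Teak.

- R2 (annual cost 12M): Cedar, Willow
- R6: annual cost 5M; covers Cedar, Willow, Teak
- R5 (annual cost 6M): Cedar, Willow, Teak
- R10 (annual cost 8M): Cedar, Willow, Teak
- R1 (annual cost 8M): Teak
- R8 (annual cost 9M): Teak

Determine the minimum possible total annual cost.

R6 alone covers Cedar, Willow, Teak — every station.
Total annual cost: 5.
No cover costs less than 5.

5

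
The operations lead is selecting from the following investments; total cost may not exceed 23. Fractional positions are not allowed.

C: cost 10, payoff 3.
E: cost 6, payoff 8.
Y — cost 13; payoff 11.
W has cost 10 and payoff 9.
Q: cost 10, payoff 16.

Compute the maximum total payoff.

Allowing fractional choices, the relaxed optimum would be about 30.3, but investments are indivisible.
Y + Q: cost 13 + 10 = 23 ≤ 23, payoff 11 + 16 = 27.
W + Q: cost 10 + 10 = 20 ≤ 23, payoff 9 + 16 = 25.
E + Q: cost 6 + 10 = 16 ≤ 23, payoff 8 + 16 = 24.
Best is Y and Q with total payoff 27.

27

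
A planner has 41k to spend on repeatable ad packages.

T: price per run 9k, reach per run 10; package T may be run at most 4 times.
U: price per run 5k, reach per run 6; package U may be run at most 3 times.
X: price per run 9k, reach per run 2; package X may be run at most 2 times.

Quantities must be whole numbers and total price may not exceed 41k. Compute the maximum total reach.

46

This is a bounded integer knapsack.
3×T and 2×U: price 37 ≤ 41, reach 3·10 + 2·6 = 42.
4×T and 1×U: price 41 ≤ 41, reach 4·10 + 1·6 = 46.
Best is 46.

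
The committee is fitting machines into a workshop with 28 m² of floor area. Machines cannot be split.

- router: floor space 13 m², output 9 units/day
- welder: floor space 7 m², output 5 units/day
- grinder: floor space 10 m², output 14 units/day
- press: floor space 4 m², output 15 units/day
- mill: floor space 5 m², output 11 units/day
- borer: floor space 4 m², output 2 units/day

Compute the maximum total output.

45

welder + grinder + press + mill: floor space 7 + 10 + 4 + 5 = 26 ≤ 28, output 5 + 14 + 15 + 11 = 45.
grinder + press + mill + borer: floor space 10 + 4 + 5 + 4 = 23 ≤ 28, output 14 + 15 + 11 + 2 = 42.
Best is welder, grinder, press, and mill with total output 45.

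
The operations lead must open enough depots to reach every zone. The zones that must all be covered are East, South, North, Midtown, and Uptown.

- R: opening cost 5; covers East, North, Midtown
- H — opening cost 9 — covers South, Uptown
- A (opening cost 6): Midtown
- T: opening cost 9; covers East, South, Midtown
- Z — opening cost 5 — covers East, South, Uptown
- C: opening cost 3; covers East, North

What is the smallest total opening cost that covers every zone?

10

This is an integer covering problem.
Choose R and Z: together they cover East, South, North, Midtown, Uptown — every zone.
Total opening cost: 5 + 5 = 10.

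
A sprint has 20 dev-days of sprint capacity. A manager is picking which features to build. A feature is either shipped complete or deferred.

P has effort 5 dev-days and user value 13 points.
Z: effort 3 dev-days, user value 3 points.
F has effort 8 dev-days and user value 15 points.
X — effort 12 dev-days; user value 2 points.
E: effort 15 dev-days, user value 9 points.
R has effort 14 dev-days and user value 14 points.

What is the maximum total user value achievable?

Allowing fractional choices, the relaxed optimum would be about 35.0, but features are indivisible.
P + F: effort 5 + 8 = 13 ≤ 20, user value 13 + 15 = 28.
P + R: effort 5 + 14 = 19 ≤ 20, user value 13 + 14 = 27.
P + Z + F: effort 5 + 3 + 8 = 16 ≤ 20, user value 13 + 3 + 15 = 31.
Best is P, Z, and F with total user value 31.

31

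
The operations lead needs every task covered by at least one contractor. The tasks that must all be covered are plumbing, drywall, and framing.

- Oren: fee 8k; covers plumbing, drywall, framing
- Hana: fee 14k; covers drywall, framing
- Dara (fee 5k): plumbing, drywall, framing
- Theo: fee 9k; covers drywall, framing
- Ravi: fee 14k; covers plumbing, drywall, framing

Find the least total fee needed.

Dara alone covers plumbing, drywall, framing — every task.
Total fee: 5.

5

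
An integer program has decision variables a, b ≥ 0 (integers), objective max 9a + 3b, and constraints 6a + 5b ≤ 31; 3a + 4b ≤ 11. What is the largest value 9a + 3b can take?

27

(a,b)=(3,0) is feasible, giving 27.
(a,b)=(2,1) is feasible, giving 21.
No feasible integer point exceeds 27.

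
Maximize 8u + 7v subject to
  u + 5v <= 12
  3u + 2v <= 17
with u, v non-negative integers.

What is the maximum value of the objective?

47

The continuous relaxation peaks at (4.69, 1.46) with value 47.77; rounding to a feasible lattice point costs some objective.
(u,v)=(5,1): 1·5+5·1=10≤12, 3·5+2·1=17≤17, objective 47.
(u,v)=(5,0): 1·5+5·0=5≤12, 3·5+2·0=15≤17, objective 40.
(u,v)=(4,1): 1·4+5·1=9≤12, 3·4+2·1=14≤17, objective 39.
(u,v)=(4,0): 1·4+5·0=4≤12, 3·4+2·0=12≤17, objective 32.
The best lattice point is (5,1), giving 47.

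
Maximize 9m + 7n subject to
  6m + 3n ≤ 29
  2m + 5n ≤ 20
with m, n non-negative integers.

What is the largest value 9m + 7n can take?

43

Relaxing integrality, the LP optimum is 49.96 at (m,n) = (3.54, 2.58), which is not an integer point.
(m,n)=(4,1): 6·4+3·1=27≤29, 2·4+5·1=13≤20, objective 43.
(m,n)=(3,2): 6·3+3·2=24≤29, 2·3+5·2=16≤20, objective 41.
(m,n)=(2,3): 6·2+3·3=21≤29, 2·2+5·3=19≤20, objective 39.
Maximum is 43 at (m,n)=(4,1).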